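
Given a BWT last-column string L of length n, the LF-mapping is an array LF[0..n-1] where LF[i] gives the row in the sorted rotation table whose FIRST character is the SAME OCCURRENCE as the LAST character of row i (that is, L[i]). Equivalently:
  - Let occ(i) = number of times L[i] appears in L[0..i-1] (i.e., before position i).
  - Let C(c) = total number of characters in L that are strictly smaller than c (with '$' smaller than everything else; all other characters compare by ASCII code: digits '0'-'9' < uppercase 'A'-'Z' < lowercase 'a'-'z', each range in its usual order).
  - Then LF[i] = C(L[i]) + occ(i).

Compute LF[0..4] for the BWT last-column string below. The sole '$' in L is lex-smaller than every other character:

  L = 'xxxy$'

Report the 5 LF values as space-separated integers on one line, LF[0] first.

Char counts: '$':1, 'x':3, 'y':1
C (first-col start): C('$')=0, C('x')=1, C('y')=4
L[0]='x': occ=0, LF[0]=C('x')+0=1+0=1
L[1]='x': occ=1, LF[1]=C('x')+1=1+1=2
L[2]='x': occ=2, LF[2]=C('x')+2=1+2=3
L[3]='y': occ=0, LF[3]=C('y')+0=4+0=4
L[4]='$': occ=0, LF[4]=C('$')+0=0+0=0

Answer: 1 2 3 4 0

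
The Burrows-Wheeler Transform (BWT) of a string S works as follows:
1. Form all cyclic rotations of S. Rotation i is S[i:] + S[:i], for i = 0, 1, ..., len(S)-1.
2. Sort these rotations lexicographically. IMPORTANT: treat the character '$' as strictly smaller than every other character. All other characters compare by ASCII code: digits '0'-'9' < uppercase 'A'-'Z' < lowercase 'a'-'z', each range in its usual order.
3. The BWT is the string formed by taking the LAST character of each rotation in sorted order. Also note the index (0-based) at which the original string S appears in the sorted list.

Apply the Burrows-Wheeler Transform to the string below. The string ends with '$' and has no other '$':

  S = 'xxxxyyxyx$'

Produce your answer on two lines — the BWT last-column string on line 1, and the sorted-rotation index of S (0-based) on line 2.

All 10 rotations (rotation i = S[i:]+S[:i]):
  rot[0] = xxxxyyxyx$
  rot[1] = xxxyyxyx$x
  rot[2] = xxyyxyx$xx
  rot[3] = xyyxyx$xxx
  rot[4] = yyxyx$xxxx
  rot[5] = yxyx$xxxxy
  rot[6] = xyx$xxxxyy
  rot[7] = yx$xxxxyyx
  rot[8] = x$xxxxyyxy
  rot[9] = $xxxxyyxyx
Sorted (with $ < everything):
  sorted[0] = $xxxxyyxyx  (last char: 'x')
  sorted[1] = x$xxxxyyxy  (last char: 'y')
  sorted[2] = xxxxyyxyx$  (last char: '$')
  sorted[3] = xxxyyxyx$x  (last char: 'x')
  sorted[4] = xxyyxyx$xx  (last char: 'x')
  sorted[5] = xyx$xxxxyy  (last char: 'y')
  sorted[6] = xyyxyx$xxx  (last char: 'x')
  sorted[7] = yx$xxxxyyx  (last char: 'x')
  sorted[8] = yxyx$xxxxy  (last char: 'y')
  sorted[9] = yyxyx$xxxx  (last char: 'x')
Last column: xy$xxyxxyx
Original string S is at sorted index 2

Answer: xy$xxyxxyx
2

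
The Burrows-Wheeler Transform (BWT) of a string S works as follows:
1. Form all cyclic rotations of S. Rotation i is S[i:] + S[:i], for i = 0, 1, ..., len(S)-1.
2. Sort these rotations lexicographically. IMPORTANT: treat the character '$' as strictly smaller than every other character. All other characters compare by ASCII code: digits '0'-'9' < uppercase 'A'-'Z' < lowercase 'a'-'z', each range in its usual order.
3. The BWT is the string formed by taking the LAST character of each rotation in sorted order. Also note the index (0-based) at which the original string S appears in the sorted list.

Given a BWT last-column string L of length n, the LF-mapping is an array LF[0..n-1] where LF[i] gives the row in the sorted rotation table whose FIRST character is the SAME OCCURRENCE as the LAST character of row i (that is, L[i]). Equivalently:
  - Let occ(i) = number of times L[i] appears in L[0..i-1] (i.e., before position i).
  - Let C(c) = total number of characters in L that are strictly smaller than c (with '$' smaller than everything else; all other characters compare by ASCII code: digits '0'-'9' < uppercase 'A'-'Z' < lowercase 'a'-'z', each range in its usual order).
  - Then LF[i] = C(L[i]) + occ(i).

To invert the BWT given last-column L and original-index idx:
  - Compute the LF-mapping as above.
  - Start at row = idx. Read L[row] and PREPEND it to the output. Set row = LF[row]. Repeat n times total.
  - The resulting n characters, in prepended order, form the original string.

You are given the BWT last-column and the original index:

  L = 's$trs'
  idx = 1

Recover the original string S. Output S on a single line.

Answer: rsts$

Derivation:
LF mapping: 2 0 4 1 3
Walk LF starting at row 1, prepending L[row]:
  step 1: row=1, L[1]='$', prepend. Next row=LF[1]=0
  step 2: row=0, L[0]='s', prepend. Next row=LF[0]=2
  step 3: row=2, L[2]='t', prepend. Next row=LF[2]=4
  step 4: row=4, L[4]='s', prepend. Next row=LF[4]=3
  step 5: row=3, L[3]='r', prepend. Next row=LF[3]=1
Reversed output: rsts$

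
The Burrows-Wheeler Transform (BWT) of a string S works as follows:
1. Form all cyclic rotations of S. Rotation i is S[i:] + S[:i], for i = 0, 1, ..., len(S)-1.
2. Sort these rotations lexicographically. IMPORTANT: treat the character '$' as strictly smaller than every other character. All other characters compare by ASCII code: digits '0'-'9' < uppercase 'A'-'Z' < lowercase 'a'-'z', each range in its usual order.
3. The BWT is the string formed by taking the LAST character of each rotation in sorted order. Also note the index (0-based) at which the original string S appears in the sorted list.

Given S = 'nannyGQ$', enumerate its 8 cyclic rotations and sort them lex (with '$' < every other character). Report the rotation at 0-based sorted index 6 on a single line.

All 8 rotations (rotation i = S[i:]+S[:i]):
  rot[0] = nannyGQ$
  rot[1] = annyGQ$n
  rot[2] = nnyGQ$na
  rot[3] = nyGQ$nan
  rot[4] = yGQ$nann
  rot[5] = GQ$nanny
  rot[6] = Q$nannyG
  rot[7] = $nannyGQ
Sorted (with $ < everything):
  sorted[0] = $nannyGQ
  sorted[1] = GQ$nanny
  sorted[2] = Q$nannyG
  sorted[3] = annyGQ$n
  sorted[4] = nannyGQ$
  sorted[5] = nnyGQ$na
  sorted[6] = nyGQ$nan
  sorted[7] = yGQ$nann
sorted[6] = nyGQ$nan

Answer: nyGQ$nan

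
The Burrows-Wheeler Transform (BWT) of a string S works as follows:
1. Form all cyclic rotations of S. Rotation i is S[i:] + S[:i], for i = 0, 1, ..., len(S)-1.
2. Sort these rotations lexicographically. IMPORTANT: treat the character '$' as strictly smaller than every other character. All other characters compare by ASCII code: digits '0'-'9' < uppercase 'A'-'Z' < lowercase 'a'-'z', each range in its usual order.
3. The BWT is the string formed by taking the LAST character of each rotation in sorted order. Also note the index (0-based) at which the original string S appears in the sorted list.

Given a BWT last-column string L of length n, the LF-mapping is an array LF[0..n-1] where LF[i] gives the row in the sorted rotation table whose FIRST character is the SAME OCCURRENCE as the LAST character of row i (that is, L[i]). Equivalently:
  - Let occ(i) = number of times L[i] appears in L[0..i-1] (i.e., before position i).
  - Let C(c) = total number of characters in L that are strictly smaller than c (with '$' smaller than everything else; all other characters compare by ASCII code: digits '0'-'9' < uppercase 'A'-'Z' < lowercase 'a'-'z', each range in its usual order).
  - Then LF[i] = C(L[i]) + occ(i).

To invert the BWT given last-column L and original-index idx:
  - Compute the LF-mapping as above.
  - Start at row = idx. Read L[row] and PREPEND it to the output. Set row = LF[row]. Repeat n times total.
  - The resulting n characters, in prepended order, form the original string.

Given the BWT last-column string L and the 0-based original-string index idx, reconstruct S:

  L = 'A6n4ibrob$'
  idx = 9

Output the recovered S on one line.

Answer: ribbon64A$

Derivation:
LF mapping: 3 2 7 1 6 4 9 8 5 0
Walk LF starting at row 9, prepending L[row]:
  step 1: row=9, L[9]='$', prepend. Next row=LF[9]=0
  step 2: row=0, L[0]='A', prepend. Next row=LF[0]=3
  step 3: row=3, L[3]='4', prepend. Next row=LF[3]=1
  step 4: row=1, L[1]='6', prepend. Next row=LF[1]=2
  step 5: row=2, L[2]='n', prepend. Next row=LF[2]=7
  step 6: row=7, L[7]='o', prepend. Next row=LF[7]=8
  step 7: row=8, L[8]='b', prepend. Next row=LF[8]=5
  step 8: row=5, L[5]='b', prepend. Next row=LF[5]=4
  step 9: row=4, L[4]='i', prepend. Next row=LF[4]=6
  step 10: row=6, L[6]='r', prepend. Next row=LF[6]=9
Reversed output: ribbon64A$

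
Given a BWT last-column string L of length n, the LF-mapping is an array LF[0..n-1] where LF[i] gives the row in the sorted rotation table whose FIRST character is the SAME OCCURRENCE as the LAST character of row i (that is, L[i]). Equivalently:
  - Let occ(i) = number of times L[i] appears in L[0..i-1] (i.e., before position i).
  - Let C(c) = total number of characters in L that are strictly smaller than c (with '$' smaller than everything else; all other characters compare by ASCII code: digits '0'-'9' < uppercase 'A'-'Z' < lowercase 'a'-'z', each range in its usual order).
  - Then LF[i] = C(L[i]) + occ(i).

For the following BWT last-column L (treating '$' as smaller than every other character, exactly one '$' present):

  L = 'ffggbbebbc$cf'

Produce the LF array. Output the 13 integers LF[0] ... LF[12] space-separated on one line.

Char counts: '$':1, 'b':4, 'c':2, 'e':1, 'f':3, 'g':2
C (first-col start): C('$')=0, C('b')=1, C('c')=5, C('e')=7, C('f')=8, C('g')=11
L[0]='f': occ=0, LF[0]=C('f')+0=8+0=8
L[1]='f': occ=1, LF[1]=C('f')+1=8+1=9
L[2]='g': occ=0, LF[2]=C('g')+0=11+0=11
L[3]='g': occ=1, LF[3]=C('g')+1=11+1=12
L[4]='b': occ=0, LF[4]=C('b')+0=1+0=1
L[5]='b': occ=1, LF[5]=C('b')+1=1+1=2
L[6]='e': occ=0, LF[6]=C('e')+0=7+0=7
L[7]='b': occ=2, LF[7]=C('b')+2=1+2=3
L[8]='b': occ=3, LF[8]=C('b')+3=1+3=4
L[9]='c': occ=0, LF[9]=C('c')+0=5+0=5
L[10]='$': occ=0, LF[10]=C('$')+0=0+0=0
L[11]='c': occ=1, LF[11]=C('c')+1=5+1=6
L[12]='f': occ=2, LF[12]=C('f')+2=8+2=10

Answer: 8 9 11 12 1 2 7 3 4 5 0 6 10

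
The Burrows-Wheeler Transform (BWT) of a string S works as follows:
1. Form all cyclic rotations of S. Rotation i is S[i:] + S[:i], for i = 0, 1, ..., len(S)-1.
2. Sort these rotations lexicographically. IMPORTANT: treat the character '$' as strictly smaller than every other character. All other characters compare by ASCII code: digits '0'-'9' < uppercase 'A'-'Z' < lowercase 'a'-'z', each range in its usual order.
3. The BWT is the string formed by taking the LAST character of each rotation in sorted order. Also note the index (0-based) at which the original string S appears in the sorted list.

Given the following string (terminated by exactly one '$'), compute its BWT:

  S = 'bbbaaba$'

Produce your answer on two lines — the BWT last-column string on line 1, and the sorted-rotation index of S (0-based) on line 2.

Answer: abbaabb$
7

Derivation:
All 8 rotations (rotation i = S[i:]+S[:i]):
  rot[0] = bbbaaba$
  rot[1] = bbaaba$b
  rot[2] = baaba$bb
  rot[3] = aaba$bbb
  rot[4] = aba$bbba
  rot[5] = ba$bbbaa
  rot[6] = a$bbbaab
  rot[7] = $bbbaaba
Sorted (with $ < everything):
  sorted[0] = $bbbaaba  (last char: 'a')
  sorted[1] = a$bbbaab  (last char: 'b')
  sorted[2] = aaba$bbb  (last char: 'b')
  sorted[3] = aba$bbba  (last char: 'a')
  sorted[4] = ba$bbbaa  (last char: 'a')
  sorted[5] = baaba$bb  (last char: 'b')
  sorted[6] = bbaaba$b  (last char: 'b')
  sorted[7] = bbbaaba$  (last char: '$')
Last column: abbaabb$
Original string S is at sorted index 7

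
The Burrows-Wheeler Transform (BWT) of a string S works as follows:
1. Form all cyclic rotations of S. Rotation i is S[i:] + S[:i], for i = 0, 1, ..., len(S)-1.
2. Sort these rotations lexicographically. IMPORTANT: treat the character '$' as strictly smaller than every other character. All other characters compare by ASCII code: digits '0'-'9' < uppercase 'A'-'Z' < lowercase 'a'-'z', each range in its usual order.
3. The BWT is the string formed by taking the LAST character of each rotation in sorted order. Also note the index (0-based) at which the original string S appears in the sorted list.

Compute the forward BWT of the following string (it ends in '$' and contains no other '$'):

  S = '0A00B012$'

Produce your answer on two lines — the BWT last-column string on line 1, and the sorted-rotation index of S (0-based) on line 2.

All 9 rotations (rotation i = S[i:]+S[:i]):
  rot[0] = 0A00B012$
  rot[1] = A00B012$0
  rot[2] = 00B012$0A
  rot[3] = 0B012$0A0
  rot[4] = B012$0A00
  rot[5] = 012$0A00B
  rot[6] = 12$0A00B0
  rot[7] = 2$0A00B01
  rot[8] = $0A00B012
Sorted (with $ < everything):
  sorted[0] = $0A00B012  (last char: '2')
  sorted[1] = 00B012$0A  (last char: 'A')
  sorted[2] = 012$0A00B  (last char: 'B')
  sorted[3] = 0A00B012$  (last char: '$')
  sorted[4] = 0B012$0A0  (last char: '0')
  sorted[5] = 12$0A00B0  (last char: '0')
  sorted[6] = 2$0A00B01  (last char: '1')
  sorted[7] = A00B012$0  (last char: '0')
  sorted[8] = B012$0A00  (last char: '0')
Last column: 2AB$00100
Original string S is at sorted index 3

Answer: 2AB$00100
3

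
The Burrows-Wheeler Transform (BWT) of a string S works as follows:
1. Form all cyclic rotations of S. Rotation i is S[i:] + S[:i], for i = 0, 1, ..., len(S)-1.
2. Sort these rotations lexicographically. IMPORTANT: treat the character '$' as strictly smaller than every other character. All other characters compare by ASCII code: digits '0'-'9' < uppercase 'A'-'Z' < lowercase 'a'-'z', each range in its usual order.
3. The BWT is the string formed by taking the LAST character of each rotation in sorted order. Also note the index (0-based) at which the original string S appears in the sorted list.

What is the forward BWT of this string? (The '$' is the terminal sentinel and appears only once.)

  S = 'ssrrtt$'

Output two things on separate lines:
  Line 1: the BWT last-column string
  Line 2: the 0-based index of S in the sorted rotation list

All 7 rotations (rotation i = S[i:]+S[:i]):
  rot[0] = ssrrtt$
  rot[1] = srrtt$s
  rot[2] = rrtt$ss
  rot[3] = rtt$ssr
  rot[4] = tt$ssrr
  rot[5] = t$ssrrt
  rot[6] = $ssrrtt
Sorted (with $ < everything):
  sorted[0] = $ssrrtt  (last char: 't')
  sorted[1] = rrtt$ss  (last char: 's')
  sorted[2] = rtt$ssr  (last char: 'r')
  sorted[3] = srrtt$s  (last char: 's')
  sorted[4] = ssrrtt$  (last char: '$')
  sorted[5] = t$ssrrt  (last char: 't')
  sorted[6] = tt$ssrr  (last char: 'r')
Last column: tsrs$tr
Original string S is at sorted index 4

Answer: tsrs$tr
4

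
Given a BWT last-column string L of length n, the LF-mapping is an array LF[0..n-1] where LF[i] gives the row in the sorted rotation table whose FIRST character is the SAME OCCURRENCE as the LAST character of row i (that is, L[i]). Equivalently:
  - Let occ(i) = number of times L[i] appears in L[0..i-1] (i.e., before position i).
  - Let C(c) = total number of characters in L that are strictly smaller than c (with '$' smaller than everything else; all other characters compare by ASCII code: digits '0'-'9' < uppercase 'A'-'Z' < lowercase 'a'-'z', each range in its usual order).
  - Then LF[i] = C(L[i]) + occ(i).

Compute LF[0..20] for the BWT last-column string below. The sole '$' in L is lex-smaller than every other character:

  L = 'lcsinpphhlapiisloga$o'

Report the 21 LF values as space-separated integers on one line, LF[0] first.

Char counts: '$':1, 'a':2, 'c':1, 'g':1, 'h':2, 'i':3, 'l':3, 'n':1, 'o':2, 'p':3, 's':2
C (first-col start): C('$')=0, C('a')=1, C('c')=3, C('g')=4, C('h')=5, C('i')=7, C('l')=10, C('n')=13, C('o')=14, C('p')=16, C('s')=19
L[0]='l': occ=0, LF[0]=C('l')+0=10+0=10
L[1]='c': occ=0, LF[1]=C('c')+0=3+0=3
L[2]='s': occ=0, LF[2]=C('s')+0=19+0=19
L[3]='i': occ=0, LF[3]=C('i')+0=7+0=7
L[4]='n': occ=0, LF[4]=C('n')+0=13+0=13
L[5]='p': occ=0, LF[5]=C('p')+0=16+0=16
L[6]='p': occ=1, LF[6]=C('p')+1=16+1=17
L[7]='h': occ=0, LF[7]=C('h')+0=5+0=5
L[8]='h': occ=1, LF[8]=C('h')+1=5+1=6
L[9]='l': occ=1, LF[9]=C('l')+1=10+1=11
L[10]='a': occ=0, LF[10]=C('a')+0=1+0=1
L[11]='p': occ=2, LF[11]=C('p')+2=16+2=18
L[12]='i': occ=1, LF[12]=C('i')+1=7+1=8
L[13]='i': occ=2, LF[13]=C('i')+2=7+2=9
L[14]='s': occ=1, LF[14]=C('s')+1=19+1=20
L[15]='l': occ=2, LF[15]=C('l')+2=10+2=12
L[16]='o': occ=0, LF[16]=C('o')+0=14+0=14
L[17]='g': occ=0, LF[17]=C('g')+0=4+0=4
L[18]='a': occ=1, LF[18]=C('a')+1=1+1=2
L[19]='$': occ=0, LF[19]=C('$')+0=0+0=0
L[20]='o': occ=1, LF[20]=C('o')+1=14+1=15

Answer: 10 3 19 7 13 16 17 5 6 11 1 18 8 9 20 12 14 4 2 0 15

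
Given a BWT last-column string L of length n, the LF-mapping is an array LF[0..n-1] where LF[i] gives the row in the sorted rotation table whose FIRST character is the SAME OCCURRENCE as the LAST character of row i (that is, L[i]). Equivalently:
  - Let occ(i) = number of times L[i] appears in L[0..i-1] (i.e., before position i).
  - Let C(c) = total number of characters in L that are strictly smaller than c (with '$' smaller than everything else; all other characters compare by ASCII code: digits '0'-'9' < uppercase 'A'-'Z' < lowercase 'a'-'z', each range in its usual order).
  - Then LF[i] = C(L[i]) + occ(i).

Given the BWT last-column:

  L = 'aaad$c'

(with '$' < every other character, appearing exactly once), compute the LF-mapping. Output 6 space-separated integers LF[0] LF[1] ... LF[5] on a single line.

Answer: 1 2 3 5 0 4

Derivation:
Char counts: '$':1, 'a':3, 'c':1, 'd':1
C (first-col start): C('$')=0, C('a')=1, C('c')=4, C('d')=5
L[0]='a': occ=0, LF[0]=C('a')+0=1+0=1
L[1]='a': occ=1, LF[1]=C('a')+1=1+1=2
L[2]='a': occ=2, LF[2]=C('a')+2=1+2=3
L[3]='d': occ=0, LF[3]=C('d')+0=5+0=5
L[4]='$': occ=0, LF[4]=C('$')+0=0+0=0
L[5]='c': occ=0, LF[5]=C('c')+0=4+0=4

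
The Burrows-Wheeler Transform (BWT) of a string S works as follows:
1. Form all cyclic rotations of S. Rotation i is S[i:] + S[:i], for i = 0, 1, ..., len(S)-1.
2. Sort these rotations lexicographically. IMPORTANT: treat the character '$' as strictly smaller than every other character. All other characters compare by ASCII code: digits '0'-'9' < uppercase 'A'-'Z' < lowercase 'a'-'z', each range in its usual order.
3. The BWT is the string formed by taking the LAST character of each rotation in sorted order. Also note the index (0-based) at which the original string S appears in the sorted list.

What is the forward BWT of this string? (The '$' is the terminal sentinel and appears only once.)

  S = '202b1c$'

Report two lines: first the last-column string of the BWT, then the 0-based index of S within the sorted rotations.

All 7 rotations (rotation i = S[i:]+S[:i]):
  rot[0] = 202b1c$
  rot[1] = 02b1c$2
  rot[2] = 2b1c$20
  rot[3] = b1c$202
  rot[4] = 1c$202b
  rot[5] = c$202b1
  rot[6] = $202b1c
Sorted (with $ < everything):
  sorted[0] = $202b1c  (last char: 'c')
  sorted[1] = 02b1c$2  (last char: '2')
  sorted[2] = 1c$202b  (last char: 'b')
  sorted[3] = 202b1c$  (last char: '$')
  sorted[4] = 2b1c$20  (last char: '0')
  sorted[5] = b1c$202  (last char: '2')
  sorted[6] = c$202b1  (last char: '1')
Last column: c2b$021
Original string S is at sorted index 3

Answer: c2b$021
3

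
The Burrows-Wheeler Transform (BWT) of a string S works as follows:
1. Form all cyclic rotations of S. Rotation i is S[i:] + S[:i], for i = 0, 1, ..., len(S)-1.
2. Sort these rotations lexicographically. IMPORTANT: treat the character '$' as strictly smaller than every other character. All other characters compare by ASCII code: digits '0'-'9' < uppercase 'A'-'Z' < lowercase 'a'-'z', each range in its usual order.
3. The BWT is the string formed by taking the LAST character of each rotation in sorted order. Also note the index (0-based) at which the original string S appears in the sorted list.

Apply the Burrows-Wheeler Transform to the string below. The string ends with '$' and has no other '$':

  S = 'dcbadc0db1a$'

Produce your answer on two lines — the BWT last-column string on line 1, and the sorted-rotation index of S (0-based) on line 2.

Answer: acb1bdcdd0a$
11

Derivation:
All 12 rotations (rotation i = S[i:]+S[:i]):
  rot[0] = dcbadc0db1a$
  rot[1] = cbadc0db1a$d
  rot[2] = badc0db1a$dc
  rot[3] = adc0db1a$dcb
  rot[4] = dc0db1a$dcba
  rot[5] = c0db1a$dcbad
  rot[6] = 0db1a$dcbadc
  rot[7] = db1a$dcbadc0
  rot[8] = b1a$dcbadc0d
  rot[9] = 1a$dcbadc0db
  rot[10] = a$dcbadc0db1
  rot[11] = $dcbadc0db1a
Sorted (with $ < everything):
  sorted[0] = $dcbadc0db1a  (last char: 'a')
  sorted[1] = 0db1a$dcbadc  (last char: 'c')
  sorted[2] = 1a$dcbadc0db  (last char: 'b')
  sorted[3] = a$dcbadc0db1  (last char: '1')
  sorted[4] = adc0db1a$dcb  (last char: 'b')
  sorted[5] = b1a$dcbadc0d  (last char: 'd')
  sorted[6] = badc0db1a$dc  (last char: 'c')
  sorted[7] = c0db1a$dcbad  (last char: 'd')
  sorted[8] = cbadc0db1a$d  (last char: 'd')
  sorted[9] = db1a$dcbadc0  (last char: '0')
  sorted[10] = dc0db1a$dcba  (last char: 'a')
  sorted[11] = dcbadc0db1a$  (last char: '$')
Last column: acb1bdcdd0a$
Original string S is at sorted index 11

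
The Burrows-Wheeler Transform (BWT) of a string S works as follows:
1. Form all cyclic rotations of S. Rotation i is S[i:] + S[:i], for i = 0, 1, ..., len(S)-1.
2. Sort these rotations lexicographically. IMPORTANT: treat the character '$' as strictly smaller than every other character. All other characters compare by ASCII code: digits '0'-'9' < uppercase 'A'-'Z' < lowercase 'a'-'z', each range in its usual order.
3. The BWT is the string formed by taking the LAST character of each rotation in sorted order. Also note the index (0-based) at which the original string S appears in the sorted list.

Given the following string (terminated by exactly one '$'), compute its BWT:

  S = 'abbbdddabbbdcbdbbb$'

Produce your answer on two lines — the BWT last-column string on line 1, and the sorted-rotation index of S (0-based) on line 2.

All 19 rotations (rotation i = S[i:]+S[:i]):
  rot[0] = abbbdddabbbdcbdbbb$
  rot[1] = bbbdddabbbdcbdbbb$a
  rot[2] = bbdddabbbdcbdbbb$ab
  rot[3] = bdddabbbdcbdbbb$abb
  rot[4] = dddabbbdcbdbbb$abbb
  rot[5] = ddabbbdcbdbbb$abbbd
  rot[6] = dabbbdcbdbbb$abbbdd
  rot[7] = abbbdcbdbbb$abbbddd
  rot[8] = bbbdcbdbbb$abbbddda
  rot[9] = bbdcbdbbb$abbbdddab
  rot[10] = bdcbdbbb$abbbdddabb
  rot[11] = dcbdbbb$abbbdddabbb
  rot[12] = cbdbbb$abbbdddabbbd
  rot[13] = bdbbb$abbbdddabbbdc
  rot[14] = dbbb$abbbdddabbbdcb
  rot[15] = bbb$abbbdddabbbdcbd
  rot[16] = bb$abbbdddabbbdcbdb
  rot[17] = b$abbbdddabbbdcbdbb
  rot[18] = $abbbdddabbbdcbdbbb
Sorted (with $ < everything):
  sorted[0] = $abbbdddabbbdcbdbbb  (last char: 'b')
  sorted[1] = abbbdcbdbbb$abbbddd  (last char: 'd')
  sorted[2] = abbbdddabbbdcbdbbb$  (last char: '$')
  sorted[3] = b$abbbdddabbbdcbdbb  (last char: 'b')
  sorted[4] = bb$abbbdddabbbdcbdb  (last char: 'b')
  sorted[5] = bbb$abbbdddabbbdcbd  (last char: 'd')
  sorted[6] = bbbdcbdbbb$abbbddda  (last char: 'a')
  sorted[7] = bbbdddabbbdcbdbbb$a  (last char: 'a')
  sorted[8] = bbdcbdbbb$abbbdddab  (last char: 'b')
  sorted[9] = bbdddabbbdcbdbbb$ab  (last char: 'b')
  sorted[10] = bdbbb$abbbdddabbbdc  (last char: 'c')
  sorted[11] = bdcbdbbb$abbbdddabb  (last char: 'b')
  sorted[12] = bdddabbbdcbdbbb$abb  (last char: 'b')
  sorted[13] = cbdbbb$abbbdddabbbd  (last char: 'd')
  sorted[14] = dabbbdcbdbbb$abbbdd  (last char: 'd')
  sorted[15] = dbbb$abbbdddabbbdcb  (last char: 'b')
  sorted[16] = dcbdbbb$abbbdddabbb  (last char: 'b')
  sorted[17] = ddabbbdcbdbbb$abbbd  (last char: 'd')
  sorted[18] = dddabbbdcbdbbb$abbb  (last char: 'b')
Last column: bd$bbdaabbcbbddbbdb
Original string S is at sorted index 2

Answer: bd$bbdaabbcbbddbbdb
2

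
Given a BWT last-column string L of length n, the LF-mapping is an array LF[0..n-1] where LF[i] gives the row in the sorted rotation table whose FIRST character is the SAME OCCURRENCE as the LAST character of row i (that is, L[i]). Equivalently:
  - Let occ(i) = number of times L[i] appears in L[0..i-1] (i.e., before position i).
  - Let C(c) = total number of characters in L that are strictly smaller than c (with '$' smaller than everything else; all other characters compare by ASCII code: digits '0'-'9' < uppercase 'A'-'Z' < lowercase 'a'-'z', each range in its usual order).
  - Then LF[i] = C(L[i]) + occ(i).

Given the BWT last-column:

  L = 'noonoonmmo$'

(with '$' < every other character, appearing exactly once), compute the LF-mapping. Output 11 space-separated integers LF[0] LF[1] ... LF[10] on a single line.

Char counts: '$':1, 'm':2, 'n':3, 'o':5
C (first-col start): C('$')=0, C('m')=1, C('n')=3, C('o')=6
L[0]='n': occ=0, LF[0]=C('n')+0=3+0=3
L[1]='o': occ=0, LF[1]=C('o')+0=6+0=6
L[2]='o': occ=1, LF[2]=C('o')+1=6+1=7
L[3]='n': occ=1, LF[3]=C('n')+1=3+1=4
L[4]='o': occ=2, LF[4]=C('o')+2=6+2=8
L[5]='o': occ=3, LF[5]=C('o')+3=6+3=9
L[6]='n': occ=2, LF[6]=C('n')+2=3+2=5
L[7]='m': occ=0, LF[7]=C('m')+0=1+0=1
L[8]='m': occ=1, LF[8]=C('m')+1=1+1=2
L[9]='o': occ=4, LF[9]=C('o')+4=6+4=10
L[10]='$': occ=0, LF[10]=C('$')+0=0+0=0

Answer: 3 6 7 4 8 9 5 1 2 10 0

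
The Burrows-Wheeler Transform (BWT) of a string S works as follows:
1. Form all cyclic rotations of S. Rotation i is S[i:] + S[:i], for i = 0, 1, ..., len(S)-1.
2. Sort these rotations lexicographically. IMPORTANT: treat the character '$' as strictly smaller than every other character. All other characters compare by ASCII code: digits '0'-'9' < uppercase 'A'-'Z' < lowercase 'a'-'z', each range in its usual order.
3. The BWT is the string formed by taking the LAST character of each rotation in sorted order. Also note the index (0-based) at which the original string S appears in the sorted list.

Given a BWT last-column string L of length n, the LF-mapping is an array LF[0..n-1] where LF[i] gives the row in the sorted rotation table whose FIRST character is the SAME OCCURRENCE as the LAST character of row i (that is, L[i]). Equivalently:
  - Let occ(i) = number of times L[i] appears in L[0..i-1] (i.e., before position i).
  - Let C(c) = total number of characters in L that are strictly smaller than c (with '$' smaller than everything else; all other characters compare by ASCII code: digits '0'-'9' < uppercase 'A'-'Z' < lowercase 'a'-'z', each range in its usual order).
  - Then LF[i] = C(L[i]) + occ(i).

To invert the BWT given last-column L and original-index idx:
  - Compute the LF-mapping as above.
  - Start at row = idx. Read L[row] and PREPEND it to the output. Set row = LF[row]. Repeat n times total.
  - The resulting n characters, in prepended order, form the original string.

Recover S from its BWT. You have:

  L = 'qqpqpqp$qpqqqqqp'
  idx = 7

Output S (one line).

LF mapping: 6 7 1 8 2 9 3 0 10 4 11 12 13 14 15 5
Walk LF starting at row 7, prepending L[row]:
  step 1: row=7, L[7]='$', prepend. Next row=LF[7]=0
  step 2: row=0, L[0]='q', prepend. Next row=LF[0]=6
  step 3: row=6, L[6]='p', prepend. Next row=LF[6]=3
  step 4: row=3, L[3]='q', prepend. Next row=LF[3]=8
  step 5: row=8, L[8]='q', prepend. Next row=LF[8]=10
  step 6: row=10, L[10]='q', prepend. Next row=LF[10]=11
  step 7: row=11, L[11]='q', prepend. Next row=LF[11]=12
  step 8: row=12, L[12]='q', prepend. Next row=LF[12]=13
  step 9: row=13, L[13]='q', prepend. Next row=LF[13]=14
  step 10: row=14, L[14]='q', prepend. Next row=LF[14]=15
  step 11: row=15, L[15]='p', prepend. Next row=LF[15]=5
  step 12: row=5, L[5]='q', prepend. Next row=LF[5]=9
  step 13: row=9, L[9]='p', prepend. Next row=LF[9]=4
  step 14: row=4, L[4]='p', prepend. Next row=LF[4]=2
  step 15: row=2, L[2]='p', prepend. Next row=LF[2]=1
  step 16: row=1, L[1]='q', prepend. Next row=LF[1]=7
Reversed output: qpppqpqqqqqqqpq$

Answer: qpppqpqqqqqqqpq$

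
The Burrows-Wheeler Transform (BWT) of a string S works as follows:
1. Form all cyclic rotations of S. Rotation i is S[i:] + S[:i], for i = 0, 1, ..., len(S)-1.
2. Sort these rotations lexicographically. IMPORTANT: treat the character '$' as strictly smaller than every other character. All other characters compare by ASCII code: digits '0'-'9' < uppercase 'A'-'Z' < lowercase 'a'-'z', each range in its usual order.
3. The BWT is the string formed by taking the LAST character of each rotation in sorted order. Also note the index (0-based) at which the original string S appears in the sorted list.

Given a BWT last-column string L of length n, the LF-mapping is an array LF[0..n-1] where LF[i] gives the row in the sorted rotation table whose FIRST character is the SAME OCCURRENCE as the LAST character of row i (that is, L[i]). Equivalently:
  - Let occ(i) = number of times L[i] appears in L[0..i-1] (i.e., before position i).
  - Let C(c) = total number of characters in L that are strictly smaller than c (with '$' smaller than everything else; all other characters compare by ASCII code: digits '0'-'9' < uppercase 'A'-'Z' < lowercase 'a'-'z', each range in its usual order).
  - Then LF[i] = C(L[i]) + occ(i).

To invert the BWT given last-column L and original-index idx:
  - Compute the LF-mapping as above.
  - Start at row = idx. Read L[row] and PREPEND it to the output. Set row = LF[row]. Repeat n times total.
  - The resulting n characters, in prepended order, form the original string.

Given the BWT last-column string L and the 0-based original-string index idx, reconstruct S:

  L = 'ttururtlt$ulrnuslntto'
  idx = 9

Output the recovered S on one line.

Answer: rtlrltustuntoutrnult$

Derivation:
LF mapping: 11 12 17 7 18 8 13 1 14 0 19 2 9 4 20 10 3 5 15 16 6
Walk LF starting at row 9, prepending L[row]:
  step 1: row=9, L[9]='$', prepend. Next row=LF[9]=0
  step 2: row=0, L[0]='t', prepend. Next row=LF[0]=11
  step 3: row=11, L[11]='l', prepend. Next row=LF[11]=2
  step 4: row=2, L[2]='u', prepend. Next row=LF[2]=17
  step 5: row=17, L[17]='n', prepend. Next row=LF[17]=5
  step 6: row=5, L[5]='r', prepend. Next row=LF[5]=8
  step 7: row=8, L[8]='t', prepend. Next row=LF[8]=14
  step 8: row=14, L[14]='u', prepend. Next row=LF[14]=20
  step 9: row=20, L[20]='o', prepend. Next row=LF[20]=6
  step 10: row=6, L[6]='t', prepend. Next row=LF[6]=13
  step 11: row=13, L[13]='n', prepend. Next row=LF[13]=4
  step 12: row=4, L[4]='u', prepend. Next row=LF[4]=18
  step 13: row=18, L[18]='t', prepend. Next row=LF[18]=15
  step 14: row=15, L[15]='s', prepend. Next row=LF[15]=10
  step 15: row=10, L[10]='u', prepend. Next row=LF[10]=19
  step 16: row=19, L[19]='t', prepend. Next row=LF[19]=16
  step 17: row=16, L[16]='l', prepend. Next row=LF[16]=3
  step 18: row=3, L[3]='r', prepend. Next row=LF[3]=7
  step 19: row=7, L[7]='l', prepend. Next row=LF[7]=1
  step 20: row=1, L[1]='t', prepend. Next row=LF[1]=12
  step 21: row=12, L[12]='r', prepend. Next row=LF[12]=9
Reversed output: rtlrltustuntoutrnult$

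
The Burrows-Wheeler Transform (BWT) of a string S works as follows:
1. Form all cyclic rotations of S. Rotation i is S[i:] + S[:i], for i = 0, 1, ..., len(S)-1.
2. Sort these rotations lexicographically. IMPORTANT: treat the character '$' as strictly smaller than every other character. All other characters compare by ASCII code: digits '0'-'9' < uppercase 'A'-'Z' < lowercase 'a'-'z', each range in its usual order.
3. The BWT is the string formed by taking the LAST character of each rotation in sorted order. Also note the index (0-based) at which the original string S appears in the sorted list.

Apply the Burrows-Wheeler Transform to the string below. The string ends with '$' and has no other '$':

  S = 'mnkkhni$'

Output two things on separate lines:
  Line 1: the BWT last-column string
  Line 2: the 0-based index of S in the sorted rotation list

Answer: iknkn$hm
5

Derivation:
All 8 rotations (rotation i = S[i:]+S[:i]):
  rot[0] = mnkkhni$
  rot[1] = nkkhni$m
  rot[2] = kkhni$mn
  rot[3] = khni$mnk
  rot[4] = hni$mnkk
  rot[5] = ni$mnkkh
  rot[6] = i$mnkkhn
  rot[7] = $mnkkhni
Sorted (with $ < everything):
  sorted[0] = $mnkkhni  (last char: 'i')
  sorted[1] = hni$mnkk  (last char: 'k')
  sorted[2] = i$mnkkhn  (last char: 'n')
  sorted[3] = khni$mnk  (last char: 'k')
  sorted[4] = kkhni$mn  (last char: 'n')
  sorted[5] = mnkkhni$  (last char: '$')
  sorted[6] = ni$mnkkh  (last char: 'h')
  sorted[7] = nkkhni$m  (last char: 'm')
Last column: iknkn$hm
Original string S is at sorted index 5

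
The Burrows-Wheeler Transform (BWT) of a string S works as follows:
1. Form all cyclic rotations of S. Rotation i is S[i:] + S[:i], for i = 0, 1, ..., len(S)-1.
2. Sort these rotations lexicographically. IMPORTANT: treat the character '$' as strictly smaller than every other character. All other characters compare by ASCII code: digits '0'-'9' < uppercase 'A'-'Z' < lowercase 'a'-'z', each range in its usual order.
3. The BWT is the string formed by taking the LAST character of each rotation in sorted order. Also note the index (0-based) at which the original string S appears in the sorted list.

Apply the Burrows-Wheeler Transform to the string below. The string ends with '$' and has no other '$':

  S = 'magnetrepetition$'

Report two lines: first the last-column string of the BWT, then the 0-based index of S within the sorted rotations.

Answer: nmrpnatt$ogietiee
8

Derivation:
All 17 rotations (rotation i = S[i:]+S[:i]):
  rot[0] = magnetrepetition$
  rot[1] = agnetrepetition$m
  rot[2] = gnetrepetition$ma
  rot[3] = netrepetition$mag
  rot[4] = etrepetition$magn
  rot[5] = trepetition$magne
  rot[6] = repetition$magnet
  rot[7] = epetition$magnetr
  rot[8] = petition$magnetre
  rot[9] = etition$magnetrep
  rot[10] = tition$magnetrepe
  rot[11] = ition$magnetrepet
  rot[12] = tion$magnetrepeti
  rot[13] = ion$magnetrepetit
  rot[14] = on$magnetrepetiti
  rot[15] = n$magnetrepetitio
  rot[16] = $magnetrepetition
Sorted (with $ < everything):
  sorted[0] = $magnetrepetition  (last char: 'n')
  sorted[1] = agnetrepetition$m  (last char: 'm')
  sorted[2] = epetition$magnetr  (last char: 'r')
  sorted[3] = etition$magnetrep  (last char: 'p')
  sorted[4] = etrepetition$magn  (last char: 'n')
  sorted[5] = gnetrepetition$ma  (last char: 'a')
  sorted[6] = ion$magnetrepetit  (last char: 't')
  sorted[7] = ition$magnetrepet  (last char: 't')
  sorted[8] = magnetrepetition$  (last char: '$')
  sorted[9] = n$magnetrepetitio  (last char: 'o')
  sorted[10] = netrepetition$mag  (last char: 'g')
  sorted[11] = on$magnetrepetiti  (last char: 'i')
  sorted[12] = petition$magnetre  (last char: 'e')
  sorted[13] = repetition$magnet  (last char: 't')
  sorted[14] = tion$magnetrepeti  (last char: 'i')
  sorted[15] = tition$magnetrepe  (last char: 'e')
  sorted[16] = trepetition$magne  (last char: 'e')
Last column: nmrpnatt$ogietiee
Original string S is at sorted index 8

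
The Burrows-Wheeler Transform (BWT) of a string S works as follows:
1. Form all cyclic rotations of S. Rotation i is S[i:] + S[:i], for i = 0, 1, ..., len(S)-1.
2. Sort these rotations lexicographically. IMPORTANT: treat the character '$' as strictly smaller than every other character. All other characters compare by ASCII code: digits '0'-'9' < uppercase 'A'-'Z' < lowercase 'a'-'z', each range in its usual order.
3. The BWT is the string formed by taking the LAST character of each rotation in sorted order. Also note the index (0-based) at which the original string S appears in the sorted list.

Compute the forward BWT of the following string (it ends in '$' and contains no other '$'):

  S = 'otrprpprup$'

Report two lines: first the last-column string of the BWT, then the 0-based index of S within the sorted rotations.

Answer: p$urrpptpor
1

Derivation:
All 11 rotations (rotation i = S[i:]+S[:i]):
  rot[0] = otrprpprup$
  rot[1] = trprpprup$o
  rot[2] = rprpprup$ot
  rot[3] = prpprup$otr
  rot[4] = rpprup$otrp
  rot[5] = pprup$otrpr
  rot[6] = prup$otrprp
  rot[7] = rup$otrprpp
  rot[8] = up$otrprppr
  rot[9] = p$otrprppru
  rot[10] = $otrprpprup
Sorted (with $ < everything):
  sorted[0] = $otrprpprup  (last char: 'p')
  sorted[1] = otrprpprup$  (last char: '$')
  sorted[2] = p$otrprppru  (last char: 'u')
  sorted[3] = pprup$otrpr  (last char: 'r')
  sorted[4] = prpprup$otr  (last char: 'r')
  sorted[5] = prup$otrprp  (last char: 'p')
  sorted[6] = rpprup$otrp  (last char: 'p')
  sorted[7] = rprpprup$ot  (last char: 't')
  sorted[8] = rup$otrprpp  (last char: 'p')
  sorted[9] = trprpprup$o  (last char: 'o')
  sorted[10] = up$otrprppr  (last char: 'r')
Last column: p$urrpptpor
Original string S is at sorted index 1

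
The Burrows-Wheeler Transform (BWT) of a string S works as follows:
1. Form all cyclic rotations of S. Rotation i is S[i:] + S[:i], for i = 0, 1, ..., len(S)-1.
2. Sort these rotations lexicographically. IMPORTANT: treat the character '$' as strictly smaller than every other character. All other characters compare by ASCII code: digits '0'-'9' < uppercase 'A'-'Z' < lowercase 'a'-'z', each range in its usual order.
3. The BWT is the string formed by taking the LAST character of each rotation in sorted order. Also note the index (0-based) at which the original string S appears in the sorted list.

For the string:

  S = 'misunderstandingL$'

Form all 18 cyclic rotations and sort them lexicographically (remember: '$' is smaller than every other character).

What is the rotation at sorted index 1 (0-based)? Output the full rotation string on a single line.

Answer: L$misunderstanding

Derivation:
All 18 rotations (rotation i = S[i:]+S[:i]):
  rot[0] = misunderstandingL$
  rot[1] = isunderstandingL$m
  rot[2] = sunderstandingL$mi
  rot[3] = understandingL$mis
  rot[4] = nderstandingL$misu
  rot[5] = derstandingL$misun
  rot[6] = erstandingL$misund
  rot[7] = rstandingL$misunde
  rot[8] = standingL$misunder
  rot[9] = tandingL$misunders
  rot[10] = andingL$misunderst
  rot[11] = ndingL$misundersta
  rot[12] = dingL$misunderstan
  rot[13] = ingL$misunderstand
  rot[14] = ngL$misunderstandi
  rot[15] = gL$misunderstandin
  rot[16] = L$misunderstanding
  rot[17] = $misunderstandingL
Sorted (with $ < everything):
  sorted[0] = $misunderstandingL
  sorted[1] = L$misunderstanding
  sorted[2] = andingL$misunderst
  sorted[3] = derstandingL$misun
  sorted[4] = dingL$misunderstan
  sorted[5] = erstandingL$misund
  sorted[6] = gL$misunderstandin
  sorted[7] = ingL$misunderstand
  sorted[8] = isunderstandingL$m
  sorted[9] = misunderstandingL$
  sorted[10] = nderstandingL$misu
  sorted[11] = ndingL$misundersta
  sorted[12] = ngL$misunderstandi
  sorted[13] = rstandingL$misunde
  sorted[14] = standingL$misunder
  sorted[15] = sunderstandingL$mi
  sorted[16] = tandingL$misunders
  sorted[17] = understandingL$mis
sorted[1] = L$misunderstanding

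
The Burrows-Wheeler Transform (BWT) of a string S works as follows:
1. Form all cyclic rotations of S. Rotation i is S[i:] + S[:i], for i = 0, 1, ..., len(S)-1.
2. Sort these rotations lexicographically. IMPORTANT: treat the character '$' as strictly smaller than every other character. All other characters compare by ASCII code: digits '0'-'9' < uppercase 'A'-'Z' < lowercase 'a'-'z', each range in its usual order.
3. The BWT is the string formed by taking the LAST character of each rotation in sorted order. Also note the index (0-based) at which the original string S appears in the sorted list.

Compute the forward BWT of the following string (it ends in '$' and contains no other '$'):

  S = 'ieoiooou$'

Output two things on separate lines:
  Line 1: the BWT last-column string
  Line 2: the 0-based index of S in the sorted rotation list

Answer: ui$oeiooo
2

Derivation:
All 9 rotations (rotation i = S[i:]+S[:i]):
  rot[0] = ieoiooou$
  rot[1] = eoiooou$i
  rot[2] = oiooou$ie
  rot[3] = iooou$ieo
  rot[4] = ooou$ieoi
  rot[5] = oou$ieoio
  rot[6] = ou$ieoioo
  rot[7] = u$ieoiooo
  rot[8] = $ieoiooou
Sorted (with $ < everything):
  sorted[0] = $ieoiooou  (last char: 'u')
  sorted[1] = eoiooou$i  (last char: 'i')
  sorted[2] = ieoiooou$  (last char: '$')
  sorted[3] = iooou$ieo  (last char: 'o')
  sorted[4] = oiooou$ie  (last char: 'e')
  sorted[5] = ooou$ieoi  (last char: 'i')
  sorted[6] = oou$ieoio  (last char: 'o')
  sorted[7] = ou$ieoioo  (last char: 'o')
  sorted[8] = u$ieoiooo  (last char: 'o')
Last column: ui$oeiooo
Original string S is at sorted index 2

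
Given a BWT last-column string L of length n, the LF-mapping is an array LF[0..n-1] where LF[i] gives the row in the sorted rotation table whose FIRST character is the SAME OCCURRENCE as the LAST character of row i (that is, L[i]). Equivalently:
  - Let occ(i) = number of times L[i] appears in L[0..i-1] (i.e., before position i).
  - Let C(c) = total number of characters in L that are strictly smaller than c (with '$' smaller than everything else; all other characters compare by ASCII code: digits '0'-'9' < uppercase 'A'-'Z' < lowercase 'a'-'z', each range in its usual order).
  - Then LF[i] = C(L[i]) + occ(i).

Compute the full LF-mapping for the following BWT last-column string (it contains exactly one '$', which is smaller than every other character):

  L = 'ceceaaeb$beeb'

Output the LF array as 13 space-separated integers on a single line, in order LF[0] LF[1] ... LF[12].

Char counts: '$':1, 'a':2, 'b':3, 'c':2, 'e':5
C (first-col start): C('$')=0, C('a')=1, C('b')=3, C('c')=6, C('e')=8
L[0]='c': occ=0, LF[0]=C('c')+0=6+0=6
L[1]='e': occ=0, LF[1]=C('e')+0=8+0=8
L[2]='c': occ=1, LF[2]=C('c')+1=6+1=7
L[3]='e': occ=1, LF[3]=C('e')+1=8+1=9
L[4]='a': occ=0, LF[4]=C('a')+0=1+0=1
L[5]='a': occ=1, LF[5]=C('a')+1=1+1=2
L[6]='e': occ=2, LF[6]=C('e')+2=8+2=10
L[7]='b': occ=0, LF[7]=C('b')+0=3+0=3
L[8]='$': occ=0, LF[8]=C('$')+0=0+0=0
L[9]='b': occ=1, LF[9]=C('b')+1=3+1=4
L[10]='e': occ=3, LF[10]=C('e')+3=8+3=11
L[11]='e': occ=4, LF[11]=C('e')+4=8+4=12
L[12]='b': occ=2, LF[12]=C('b')+2=3+2=5

Answer: 6 8 7 9 1 2 10 3 0 4 11 12 5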